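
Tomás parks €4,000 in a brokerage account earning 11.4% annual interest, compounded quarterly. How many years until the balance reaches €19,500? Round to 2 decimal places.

14.09 years

(1 + 0.0285)^(4t) = 19,500/4,000 = 4.875.
4t·ln(1 + 0.0285) = ln(4.875); 4t = 1.5841/0.0281014 ≈ 56.3715.
t ≈ 14.0929 years.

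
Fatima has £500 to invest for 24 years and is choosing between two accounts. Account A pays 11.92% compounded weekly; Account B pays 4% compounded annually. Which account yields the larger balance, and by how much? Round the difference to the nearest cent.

Account A growth factor: (1 + 0.1192/52)^1248 ≈ 17.418382; balance ≈ 8,709.1910.
Account B growth factor: (1 + 0.04)^24 ≈ 2.563304165; balance ≈ 1,281.6521.
Account A is larger by 7,427.5389.

Account A, by £7,427.54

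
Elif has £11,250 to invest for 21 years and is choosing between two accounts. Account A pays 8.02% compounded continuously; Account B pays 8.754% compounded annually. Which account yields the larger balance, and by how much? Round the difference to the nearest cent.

Account B, by £4,922.85

Account A growth factor: e^(0.0802·21) = e^1.6842 ≈ 5.3881386967; balance ≈ 60,616.5603.
Account B growth factor: (1 + 0.08754)^21 ≈ 5.8257256289; balance ≈ 65,539.4133.
Account B is larger by 4,922.8530.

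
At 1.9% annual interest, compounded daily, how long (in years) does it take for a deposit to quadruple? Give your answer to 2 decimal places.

72.96 years

(1 + 0.0000520548)^(365t) = 4.
365t = ln 4 / ln(1 + 0.0000520548) ≈ 1.3863/5.20534e-05 ≈ 26632.1374.
t ≈ 72.9648.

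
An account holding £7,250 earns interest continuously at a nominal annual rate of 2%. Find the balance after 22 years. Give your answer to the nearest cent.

A = P·e^(rt) = 7,250·e^(0.02·22) = 7,250·e^0.44.
e^0.44 ≈ 1.5527072185, so A ≈ 11,257.1273.

£11,257.13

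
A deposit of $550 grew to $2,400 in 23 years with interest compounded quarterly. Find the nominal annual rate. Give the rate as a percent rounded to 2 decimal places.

The 92-period growth factor is 2,400/550 = 4.36364.
r/4 = 4.36364^(1/92) − 1 ≈ 0.0161431, so r ≈ 4·0.0161431 = 6.45724%.

6.46%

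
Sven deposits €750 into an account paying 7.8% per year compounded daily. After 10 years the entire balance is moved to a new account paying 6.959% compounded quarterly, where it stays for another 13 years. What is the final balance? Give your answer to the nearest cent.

Phase 1: 750·(1 + 0.078/365)^3650 ≈ 1,635.9679.
Phase 2: 1,635.9679·(1 + 0.0173975)^52 ≈ 4,011.3394.

€4,011.34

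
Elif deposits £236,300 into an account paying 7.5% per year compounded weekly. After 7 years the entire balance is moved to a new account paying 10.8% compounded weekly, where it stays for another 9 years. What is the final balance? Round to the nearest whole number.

After 7 years at 7.5%: 236,300 × 1.689819566552 ≈ 399,304.3636.
Then 9 years at 10.8%: 399,304.3636 × 2.640562627213 ≈ 1,054,388.1793.

£1,054,388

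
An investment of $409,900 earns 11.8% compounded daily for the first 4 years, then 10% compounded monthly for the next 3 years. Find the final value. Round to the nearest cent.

After 4 years at 11.8%: 409,900 × 1.60307509737 ≈ 657,100.4824.
Then 3 years at 10%: 657,100.4824 × 1.34818184242 ≈ 885,890.9390.

$885,890.94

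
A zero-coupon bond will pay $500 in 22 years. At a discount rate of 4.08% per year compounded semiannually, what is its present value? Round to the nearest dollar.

Growth factor = (1 + 0.0204)^44 ≈ 2.4316429.
P = 500/2.4316429 ≈ 205.6223.

$206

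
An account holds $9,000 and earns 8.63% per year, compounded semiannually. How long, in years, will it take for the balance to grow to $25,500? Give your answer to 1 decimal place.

12.3 years

(1 + 0.04315)^(2t) = 25,500/9,000 = 2.8333.
2t·ln(1 + 0.04315) = ln(2.8333); 2t = 1.0415/0.042245 ≈ 24.6527.
t ≈ 12.3264 years.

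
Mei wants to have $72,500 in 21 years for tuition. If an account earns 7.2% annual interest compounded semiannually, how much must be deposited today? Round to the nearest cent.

$16,414.52

Periodic rate = 7.2%/2 = 0.036; 42 periods.
P = 72,500/(1 + 0.036)^42 ≈ 72,500/4.4168202695 ≈ 16,414.5235.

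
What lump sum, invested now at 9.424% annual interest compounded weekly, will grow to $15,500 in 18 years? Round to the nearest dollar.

Growth factor = (1 + 0.09424/52)^936 ≈ 5.4454735797.
P = 15,500/5.4454735797 ≈ 2,846.4007.

$2,846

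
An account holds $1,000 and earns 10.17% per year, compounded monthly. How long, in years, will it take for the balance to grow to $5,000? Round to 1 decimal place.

(1 + 0.008475)^(12t) = 5,000/1,000 = 5.
12t·ln(1 + 0.008475) = ln(5); 12t = 1.6094/0.00843929 ≈ 190.7078.
t ≈ 15.8923 years.

15.9 years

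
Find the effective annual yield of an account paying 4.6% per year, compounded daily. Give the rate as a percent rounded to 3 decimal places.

EAR = (1 + 4.6%/365)^365 − 1 = (1 + 0.000126027)^365 − 1.
(1 + 0.000126027)^365 ≈ 1.047071, so EAR ≈ 4.70714%.

4.707%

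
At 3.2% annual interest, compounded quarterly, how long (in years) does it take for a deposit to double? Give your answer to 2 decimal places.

21.75 years

(1 + 0.008)^(4t) = 2.
4t = ln 2 / ln(1 + 0.008) ≈ 0.69315/0.00796817 ≈ 86.9895.
t ≈ 21.7474.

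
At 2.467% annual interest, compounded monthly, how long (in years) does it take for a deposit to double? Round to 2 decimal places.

28.13 years

(1 + 0.00205583)^(12t) = 2.
12t = ln 2 / ln(1 + 0.00205583) ≈ 0.69315/0.00205372 ≈ 337.5076.
t ≈ 28.1256.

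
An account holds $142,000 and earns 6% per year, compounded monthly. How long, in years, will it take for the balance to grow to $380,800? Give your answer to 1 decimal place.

16.5 years

(1 + 0.005)^(12t) = 380,800/142,000 = 2.6817.
12t·ln(1 + 0.005) = ln(2.6817); 12t = 0.98645/0.00498754 ≈ 197.7823.
t ≈ 16.4819 years.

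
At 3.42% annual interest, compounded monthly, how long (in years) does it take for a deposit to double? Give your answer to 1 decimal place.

20.3 years

(1 + 0.00285)^(12t) = 2.
12t = ln 2 / ln(1 + 0.00285) ≈ 0.69315/0.00284595 ≈ 243.5559.
t ≈ 20.2963.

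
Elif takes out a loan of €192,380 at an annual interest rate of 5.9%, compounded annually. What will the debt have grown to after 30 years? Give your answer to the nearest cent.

€1,074,085.18

Growth factor = (1 + 0.059)^30 ≈ 5.583143664999.
A ≈ 192,380 × 5.583143664999 ≈ 1,074,085.1783.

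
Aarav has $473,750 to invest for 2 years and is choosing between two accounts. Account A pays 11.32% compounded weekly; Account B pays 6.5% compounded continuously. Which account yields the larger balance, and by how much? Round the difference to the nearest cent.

Account A growth factor: (1 + 0.1132/52)^104 ≈ 1.25376864223; balance ≈ 593,972.8943.
Account B growth factor: e^(0.065·2) = e^0.13 ≈ 1.13882838332; balance ≈ 539,519.9466.
Account A is larger by 54,452.9477.

Account A, by $54,452.95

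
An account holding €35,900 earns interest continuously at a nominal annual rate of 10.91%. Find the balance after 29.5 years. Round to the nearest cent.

A = P·e^(rt) = 35,900·e^(0.1091·29.5) = 35,900·e^3.21845.
e^3.21845 ≈ 24.9893566446, so A ≈ 897,117.9035.

€897,117.90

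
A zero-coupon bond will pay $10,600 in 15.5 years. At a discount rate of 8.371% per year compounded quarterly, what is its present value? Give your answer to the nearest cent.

Growth factor = (1 + 0.0209275)^62 ≈ 3.6114694034.
P = 10,600/3.6114694034 ≈ 2,935.0934.

$2,935.09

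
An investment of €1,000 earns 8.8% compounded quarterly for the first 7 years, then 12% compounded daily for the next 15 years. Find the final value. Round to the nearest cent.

After 7 years at 8.8%: 1,000 × 1.839183586 ≈ 1,839.1836.
Then 15 years at 12%: 1,839.1836 × 6.0478580887 ≈ 11,123.1213.

€11,123.12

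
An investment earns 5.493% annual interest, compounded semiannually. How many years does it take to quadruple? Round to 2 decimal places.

25.58 years

(1 + 0.027465)^(2t) = 4.
2t = ln 4 / ln(1 + 0.027465) ≈ 1.3863/0.0270946 ≈ 51.1650.
t ≈ 25.5825.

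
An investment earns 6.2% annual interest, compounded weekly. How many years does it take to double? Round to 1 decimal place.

11.2 years

(1 + 0.00119231)^(52t) = 2.
52t = ln 2 / ln(1 + 0.00119231) ≈ 0.69315/0.0011916 ≈ 581.6958.
t ≈ 11.1865.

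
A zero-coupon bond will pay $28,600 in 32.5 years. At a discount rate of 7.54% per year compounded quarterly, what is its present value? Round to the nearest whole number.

$2,524

Growth factor = (1 + 0.01885)^130 ≈ 11.332676002.
P = 28,600/11.332676002 ≈ 2,523.6758.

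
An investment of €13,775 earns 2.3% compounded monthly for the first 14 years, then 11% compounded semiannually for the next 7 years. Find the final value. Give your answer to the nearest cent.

€40,210.09

After 14 years at 2.3%: 13,775 × 1.3794595753 ≈ 19,002.0557.
Then 7 years at 11%: 19,002.0557 × 2.1160914618 ≈ 40,210.0877.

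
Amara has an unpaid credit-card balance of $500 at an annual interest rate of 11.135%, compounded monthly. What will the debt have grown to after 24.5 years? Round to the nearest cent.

Periodic rate = 11.135%/12 = 0.00927917; periods = 12·24.5 = 294.
A = 500·(1 + 0.11135/12)^294 ≈ 500·15.11209817 ≈ 7,556.0491.

$7,556.05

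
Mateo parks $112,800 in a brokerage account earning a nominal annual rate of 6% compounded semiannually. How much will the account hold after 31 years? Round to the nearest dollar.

$705,045

Growth factor = (1 + 0.03)^62 ≈ 6.25040173308.
A ≈ 112,800 × 6.25040173308 ≈ 705,045.3155.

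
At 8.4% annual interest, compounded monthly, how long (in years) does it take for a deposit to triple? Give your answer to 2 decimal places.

(1 + 0.007)^(12t) = 3.
12t = ln 3 / ln(1 + 0.007) ≈ 1.0986/0.00697561 ≈ 157.4933.
t ≈ 13.1244.

13.12 years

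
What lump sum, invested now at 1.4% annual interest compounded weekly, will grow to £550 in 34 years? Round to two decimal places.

Periodic rate = 1.4%/52 = 0.000269231; 1768 periods.
P = 550/(1 + 0.014/52)^1768 ≈ 550/1.6095199 ≈ 341.7168.

£341.72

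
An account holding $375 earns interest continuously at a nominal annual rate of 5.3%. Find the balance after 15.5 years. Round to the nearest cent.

$852.72

A = P·e^(rt) = 375·e^(0.053·15.5) = 375·e^0.8215.
e^0.8215 ≈ 2.27390814, so A ≈ 852.7156.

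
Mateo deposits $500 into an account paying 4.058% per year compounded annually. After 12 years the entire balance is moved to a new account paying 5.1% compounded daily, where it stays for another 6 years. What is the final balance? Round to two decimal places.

$1,094.36

After 12 years at 4.058%: 500 × 1.611779745 ≈ 805.8899.
Then 6 years at 5.1%: 805.8899 × 1.357953279 ≈ 1,094.3608.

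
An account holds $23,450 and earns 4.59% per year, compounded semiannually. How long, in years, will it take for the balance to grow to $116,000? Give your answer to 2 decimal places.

35.23 years

We need (1 + 0.02295)^(2t) = 4.9467, so 2t = ln 4.9467 / ln 1.02295 ≈ 70.4573.
t ≈ 70.4573/2 = 35.2287 years.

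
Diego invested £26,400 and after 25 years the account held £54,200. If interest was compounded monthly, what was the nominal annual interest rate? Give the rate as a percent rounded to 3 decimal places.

2.881%

The 300-period growth factor is 54,200/26,400 = 2.05303.
r/12 = 2.05303^(1/300) − 1 ≈ 0.0024006, so r ≈ 12·0.0024006 = 2.88072%.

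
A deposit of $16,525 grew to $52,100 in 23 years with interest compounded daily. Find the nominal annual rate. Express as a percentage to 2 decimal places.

4.99%

(1 + r/365)^8395 = 52,100/16,525 = 3.1528.
1 + r/365 = 3.1528^(1/8395) ≈ 1.000137, so r/365 ≈ 0.000136792.
r ≈ 365·0.000136792 = 4.99291%.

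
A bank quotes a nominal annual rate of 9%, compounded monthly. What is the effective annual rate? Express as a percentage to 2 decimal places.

One year is 12 periods at 0.0075 each: (1 + 0.0075)^12 ≈ 1.093807.
EAR = 1.093807 − 1 ≈ 9.38069%.

9.38%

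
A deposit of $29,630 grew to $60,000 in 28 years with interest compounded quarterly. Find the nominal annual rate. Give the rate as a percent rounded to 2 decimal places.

2.53%

(1 + r/4)^112 = 60,000/29,630 = 2.02497.
1 + r/4 = 2.02497^(1/112) ≈ 1.00632, so r/4 ≈ 0.0063195.
r ≈ 4·0.0063195 = 2.52780%.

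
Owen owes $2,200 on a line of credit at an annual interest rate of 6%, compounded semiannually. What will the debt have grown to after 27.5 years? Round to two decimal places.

Growth factor = (1 + 0.03)^55 ≈ 5.0821485917.
A ≈ 2,200 × 5.0821485917 ≈ 11,180.7269.

$11,180.73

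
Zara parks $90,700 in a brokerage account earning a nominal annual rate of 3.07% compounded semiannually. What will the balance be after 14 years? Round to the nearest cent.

Periodic rate = 3.07%/2 = 0.01535; periods = 2·14 = 28.
A = 90,700·(1 + 0.01535)^28 ≈ 90,700·1.53193961989 ≈ 138,946.9235.

$138,946.92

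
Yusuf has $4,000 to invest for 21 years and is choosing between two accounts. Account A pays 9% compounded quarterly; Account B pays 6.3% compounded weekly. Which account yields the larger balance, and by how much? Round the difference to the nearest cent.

Account A growth factor: (1 + 0.0225)^84 ≈ 6.4821429025; balance ≈ 25,928.5716.
Account B growth factor: (1 + 0.063/52)^1092 ≈ 3.7516630213; balance ≈ 15,006.6521.
Account A is larger by 10,921.9195.

Account A, by $10,921.92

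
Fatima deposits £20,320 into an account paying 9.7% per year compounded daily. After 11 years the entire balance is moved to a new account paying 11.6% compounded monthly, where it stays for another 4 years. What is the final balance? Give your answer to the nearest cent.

After 11 years at 9.7%: 20,320 × 2.906234467 ≈ 59,054.6844.
Then 4 years at 11.6%: 59,054.6844 × 1.5868829481 ≈ 93,712.8716.

£93,712.87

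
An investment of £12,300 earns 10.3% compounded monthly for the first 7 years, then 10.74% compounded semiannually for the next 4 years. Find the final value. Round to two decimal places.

Phase 1: 12,300·(1 + 0.103/12)^84 ≈ 25,217.1057.
Phase 2: 25,217.1057·(1 + 0.0537)^8 ≈ 38,320.4923.

£38,320.49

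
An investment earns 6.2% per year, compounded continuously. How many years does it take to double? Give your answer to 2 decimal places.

11.18 years

e^(0.062t) = 2, so 0.062t = ln 2 ≈ 0.69315.
t ≈ 0.69315/0.062 ≈ 11.1798.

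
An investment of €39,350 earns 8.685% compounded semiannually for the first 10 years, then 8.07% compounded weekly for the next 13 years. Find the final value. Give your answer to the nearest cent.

After 10 years at 8.685%: 39,350 × 2.3400479696 ≈ 92,080.8876.
Then 13 years at 8.07%: 92,080.8876 × 2.85275952443 ≈ 262,684.6291.

€262,684.63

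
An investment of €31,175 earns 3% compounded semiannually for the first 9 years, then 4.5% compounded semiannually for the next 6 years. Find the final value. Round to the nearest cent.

Phase 1: 31,175·(1 + 0.015)^18 ≈ 40,756.3443.
Phase 2: 40,756.3443·(1 + 0.0225)^12 ≈ 53,229.8231.

€53,229.82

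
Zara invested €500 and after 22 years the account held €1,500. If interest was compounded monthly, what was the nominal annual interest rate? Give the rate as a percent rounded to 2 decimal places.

5.00%

(1 + r/12)^264 = 1,500/500 = 3.
1 + r/12 = 3^(1/264) ≈ 1.00417, so r/12 ≈ 0.00417008.
r ≈ 12·0.00417008 = 5.00410%.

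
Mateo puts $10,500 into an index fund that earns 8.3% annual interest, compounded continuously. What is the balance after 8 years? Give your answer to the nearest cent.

$20,396.74

A = P·e^(rt) = 10,500·e^(0.083·8) = 10,500·e^0.664.
e^0.664 ≈ 1.9425470027, so A ≈ 20,396.7435.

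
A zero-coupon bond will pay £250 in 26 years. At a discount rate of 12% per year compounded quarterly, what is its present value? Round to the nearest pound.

Periodic rate = 12%/4 = 0.03; 104 periods.
P = 250/(1 + 0.03)^104 ≈ 250/21.6307396 ≈ 11.5576.

£12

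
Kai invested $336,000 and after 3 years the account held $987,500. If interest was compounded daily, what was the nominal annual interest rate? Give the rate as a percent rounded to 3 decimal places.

35.953%

The 1095-period growth factor is 987,500/336,000 = 2.93899.
r/365 = 2.93899^(1/1095) − 1 ≈ 0.000985019, so r ≈ 365·0.000985019 = 35.95321%.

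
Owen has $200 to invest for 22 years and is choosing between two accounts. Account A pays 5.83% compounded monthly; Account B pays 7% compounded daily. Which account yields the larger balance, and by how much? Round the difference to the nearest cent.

Account A growth factor: (1 + 0.0583/12)^264 ≈ 3.59482174; balance ≈ 718.9643.
Account B growth factor: (1 + 0.07/365)^8030 ≈ 4.66390158; balance ≈ 932.7803.
Account B is larger by 213.8160.

Account B, by $213.82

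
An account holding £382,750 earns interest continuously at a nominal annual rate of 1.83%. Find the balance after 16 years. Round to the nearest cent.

£512,951.88

A = P·e^(rt) = 382,750·e^(0.0183·16) = 382,750·e^0.2928.
e^0.2928 ≈ 1.34017472868, so A ≈ 512,951.8774.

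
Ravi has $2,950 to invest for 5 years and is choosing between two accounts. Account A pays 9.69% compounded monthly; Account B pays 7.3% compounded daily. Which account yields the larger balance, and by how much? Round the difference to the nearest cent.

Account A, by $530.25

Account A growth factor: (1 + 0.008075)^60 ≈ 1.620207615; balance ≈ 4,779.6125.
Account B growth factor: (1 + 0.0002)^1825 ≈ 1.440461437; balance ≈ 4,249.3612.
Account A is larger by 530.2512.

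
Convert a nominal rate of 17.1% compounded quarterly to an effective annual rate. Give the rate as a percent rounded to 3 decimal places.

18.228%

EAR = (1 + 17.1%/4)^4 − 1 = (1 + 0.04275)^4 − 1.
(1 + 0.04275)^4 ≈ 1.182281, so EAR ≈ 18.22812%.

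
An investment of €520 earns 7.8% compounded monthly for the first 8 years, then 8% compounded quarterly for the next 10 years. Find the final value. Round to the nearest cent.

Phase 1: 520·(1 + 0.0065)^96 ≈ 968.5592.
Phase 2: 968.5592·(1 + 0.02)^40 ≈ 2,138.6170.

€2,138.62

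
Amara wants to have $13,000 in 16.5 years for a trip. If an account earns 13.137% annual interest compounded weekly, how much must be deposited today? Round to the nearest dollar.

Growth factor = (1 + 0.13137/52)^858 ≈ 8.713482533.
P = 13,000/8.713482533 ≈ 1,491.9408.

$1,492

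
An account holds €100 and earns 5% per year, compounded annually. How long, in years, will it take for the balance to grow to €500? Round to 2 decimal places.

32.99 years

We need (1 + 0.05)^t = 5, so t = ln 5 / ln 1.05 ≈ 32.9869.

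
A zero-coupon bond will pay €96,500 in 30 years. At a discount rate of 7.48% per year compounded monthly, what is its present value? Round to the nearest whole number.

€10,304

Growth factor = (1 + 0.0748/12)^360 ≈ 9.365522507.
P = 96,500/9.365522507 ≈ 10,303.7497.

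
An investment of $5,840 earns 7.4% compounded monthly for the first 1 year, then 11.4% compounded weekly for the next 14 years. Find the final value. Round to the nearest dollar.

$30,962

Phase 1: 5,840·(1 + 0.074/12)^12 ≈ 6,287.1229.
Phase 2: 6,287.1229·(1 + 0.114/52)^728 ≈ 30,961.8764.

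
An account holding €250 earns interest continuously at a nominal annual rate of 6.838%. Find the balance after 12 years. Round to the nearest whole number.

A = P·e^(rt) = 250·e^(0.06838·12) = 250·e^0.82056.
e^0.82056 ≈ 2.27177167, so A ≈ 567.9429.

€568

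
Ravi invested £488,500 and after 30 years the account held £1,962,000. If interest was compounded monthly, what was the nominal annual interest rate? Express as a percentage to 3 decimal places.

(1 + r/12)^360 = 1,962,000/488,500 = 4.01638.
1 + r/12 = 4.01638^(1/360) ≈ 1.00387, so r/12 ≈ 0.00386963.
r ≈ 12·0.00386963 = 4.64356%.

4.644%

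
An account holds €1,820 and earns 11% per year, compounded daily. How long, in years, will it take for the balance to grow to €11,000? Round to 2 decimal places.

16.36 years

(1 + 0.00030137)^(365t) = 11,000/1,820 = 6.044.
365t·ln(1 + 0.00030137) = ln(6.044); 365t = 1.7991/0.000301324 ≈ 5970.5036.
t ≈ 16.3575 years.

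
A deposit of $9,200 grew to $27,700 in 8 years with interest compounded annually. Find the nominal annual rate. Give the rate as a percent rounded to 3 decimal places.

14.772%

(1 + r)^8 = 27,700/9,200 = 3.01087.
1 + r = 3.01087^(1/8) ≈ 1.147721, so r ≈ 0.147721.
r ≈ 14.77214%.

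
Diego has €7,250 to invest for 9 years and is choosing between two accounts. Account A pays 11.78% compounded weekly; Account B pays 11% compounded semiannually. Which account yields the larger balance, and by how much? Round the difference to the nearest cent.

Account A growth factor: (1 + 0.1178/52)^468 ≈ 2.8834887431; balance ≈ 20,905.2934.
Account B growth factor: (1 + 0.055)^18 ≈ 2.6214662659; balance ≈ 19,005.6304.
Account A is larger by 1,899.6630.

Account A, by €1,899.66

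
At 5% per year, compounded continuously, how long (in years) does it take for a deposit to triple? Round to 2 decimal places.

21.97 years

e^(0.05t) = 3, so 0.05t = ln 3 ≈ 1.0986.
t ≈ 1.0986/0.05 ≈ 21.9722.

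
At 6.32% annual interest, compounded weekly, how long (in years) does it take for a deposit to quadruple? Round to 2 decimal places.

(1 + 0.00121538)^(52t) = 4.
52t = ln 4 / ln(1 + 0.00121538) ≈ 1.3863/0.00121465 ≈ 1141.3149.
t ≈ 21.9484.

21.95 years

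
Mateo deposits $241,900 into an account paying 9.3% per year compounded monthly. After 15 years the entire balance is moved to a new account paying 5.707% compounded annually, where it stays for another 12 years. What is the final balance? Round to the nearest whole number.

After 15 years at 9.3%: 241,900 × 4.013333299269 ≈ 970,825.3251.
Then 12 years at 5.707%: 970,825.3251 × 1.946457703525 ≈ 1,889,670.4328.

$1,889,670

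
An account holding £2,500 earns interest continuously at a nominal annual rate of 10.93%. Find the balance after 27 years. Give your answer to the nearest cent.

£47,817.45

A = P·e^(rt) = 2,500·e^(0.1093·27) = 2,500·e^2.9511.
e^2.9511 ≈ 19.126981841, so A ≈ 47,817.4546.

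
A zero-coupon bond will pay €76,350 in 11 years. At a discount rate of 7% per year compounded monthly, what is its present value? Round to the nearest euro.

Periodic rate = 7%/12 = 0.00583333; 132 periods.
P = 76,350/(1 + 0.07/12)^132 ≈ 76,350/2.1549399601 ≈ 35,430.2215.

€35,430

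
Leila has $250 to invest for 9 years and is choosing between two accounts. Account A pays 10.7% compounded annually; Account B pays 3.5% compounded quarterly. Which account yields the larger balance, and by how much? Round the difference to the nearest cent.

Account A, by $282.02

A: (1 + 0.107)^9 ≈ 2.49648286, so 250 × 2.49648286 ≈ 624.1207.
B: (1 + 0.00875)^36 ≈ 1.36838315, so 250 × 1.36838315 ≈ 342.0958.
Difference ≈ 282.0249 in favor of A.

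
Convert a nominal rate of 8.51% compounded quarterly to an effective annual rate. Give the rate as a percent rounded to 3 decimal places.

One year is 4 periods at 0.021275 each: (1 + 0.021275)^4 ≈ 1.087854.
EAR = 1.087854 − 1 ≈ 8.78545%.

8.785%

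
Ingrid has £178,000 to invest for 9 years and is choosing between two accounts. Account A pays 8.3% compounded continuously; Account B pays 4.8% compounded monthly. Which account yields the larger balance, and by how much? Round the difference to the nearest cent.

Account A growth factor: e^(0.083·9) = e^0.747 ≈ 2.11065853354; balance ≈ 375,697.2190.
Account B growth factor: (1 + 0.004)^108 ≈ 1.53900837565; balance ≈ 273,943.4909.
Account A is larger by 101,753.7281.

Account A, by £101,753.73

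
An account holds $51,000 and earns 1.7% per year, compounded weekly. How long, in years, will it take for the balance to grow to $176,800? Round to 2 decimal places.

(1 + 0.000326923)^(52t) = 176,800/51,000 = 3.4667.
52t·ln(1 + 0.000326923) = ln(3.4667); 52t = 1.2432/0.00032687 ≈ 3803.3311.
t ≈ 73.1410 years.

73.14 years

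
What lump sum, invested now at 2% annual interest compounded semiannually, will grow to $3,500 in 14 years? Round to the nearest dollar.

Periodic rate = 2%/2 = 0.01; 28 periods.
P = 3,500/(1 + 0.01)^28 ≈ 3,500/1.321290967 ≈ 2,648.9245.

$2,649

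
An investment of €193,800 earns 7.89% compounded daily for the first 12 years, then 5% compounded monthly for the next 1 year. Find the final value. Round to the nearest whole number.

€525,012

After 12 years at 7.89%: 193,800 × 2.57718490859 ≈ 499,458.4353.
Then 1 years at 5%: 499,458.4353 × 1.05116189788 ≈ 525,011.6767.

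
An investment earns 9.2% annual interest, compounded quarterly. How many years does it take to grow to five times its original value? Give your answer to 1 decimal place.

17.7 years

(1 + 0.023)^(4t) = 5.
4t = ln 5 / ln(1 + 0.023) ≈ 1.6094/0.0227395 ≈ 70.7772.
t ≈ 17.6943.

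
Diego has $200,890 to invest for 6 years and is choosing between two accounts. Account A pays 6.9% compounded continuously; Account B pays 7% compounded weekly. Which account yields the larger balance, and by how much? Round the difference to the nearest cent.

Account A growth factor: e^(0.069·6) = e^0.414 ≈ 1.51285712688; balance ≈ 303,917.8682.
Account B growth factor: (1 + 0.07/52)^312 ≈ 1.52153175522; balance ≈ 305,660.5143.
Account B is larger by 1,742.6461.

Account B, by $1,742.65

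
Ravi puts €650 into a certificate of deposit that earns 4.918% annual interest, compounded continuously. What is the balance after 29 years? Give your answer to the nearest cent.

A = P·e^(rt) = 650·e^(0.04918·29) = 650·e^1.42622.
e^1.42622 ≈ 4.162933525, so A ≈ 2,705.9068.

€2,705.91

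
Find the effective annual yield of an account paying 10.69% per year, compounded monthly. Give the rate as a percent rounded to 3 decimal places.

11.230%

One year is 12 periods at 0.00890833 each: (1 + 0.00890833)^12 ≈ 1.112296.
EAR = 1.112296 − 1 ≈ 11.22963%.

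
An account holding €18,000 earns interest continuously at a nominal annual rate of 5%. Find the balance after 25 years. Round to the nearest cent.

A = P·e^(rt) = 18,000·e^(0.05·25) = 18,000·e^1.25.
e^1.25 ≈ 3.4903429575, so A ≈ 62,826.1732.

€62,826.17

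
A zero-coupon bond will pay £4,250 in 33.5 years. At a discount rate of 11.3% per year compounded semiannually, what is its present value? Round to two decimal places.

£106.94

Periodic rate = 11.3%/2 = 0.0565; 67 periods.
P = 4,250/(1 + 0.0565)^67 ≈ 4,250/39.74262904 ≈ 106.9381.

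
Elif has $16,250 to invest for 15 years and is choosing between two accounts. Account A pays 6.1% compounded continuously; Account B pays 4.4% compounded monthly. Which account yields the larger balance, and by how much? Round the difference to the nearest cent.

Account A growth factor: e^(0.061·15) = e^0.915 ≈ 2.4967752519; balance ≈ 40,572.5978.
Account B growth factor: (1 + 0.044/12)^180 ≈ 1.9324583516; balance ≈ 31,402.4482.
Account A is larger by 9,170.1496.

Account A, by $9,170.15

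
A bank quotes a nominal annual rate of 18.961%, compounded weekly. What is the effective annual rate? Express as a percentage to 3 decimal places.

One year is 52 periods at 0.00364635 each: (1 + 0.00364635)^52 ≈ 1.208361.
EAR = 1.208361 − 1 ≈ 20.83613%.

20.836%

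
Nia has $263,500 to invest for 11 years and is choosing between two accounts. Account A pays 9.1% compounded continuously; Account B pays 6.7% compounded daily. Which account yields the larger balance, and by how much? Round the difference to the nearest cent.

A: e^(0.091·11) = e^1.001 ≈ 2.72100146988, so 263,500 × 2.72100146988 ≈ 716,983.8873.
B: (1 + 0.067/365)^4015 ≈ 2.08951580275, so 263,500 × 2.08951580275 ≈ 550,587.4140.
Difference ≈ 166,396.4733 in favor of A.

Account A, by $166,396.47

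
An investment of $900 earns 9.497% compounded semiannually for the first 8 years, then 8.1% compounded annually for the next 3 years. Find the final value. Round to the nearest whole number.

After 8 years at 9.497%: 900 × 2.100704672 ≈ 1,890.6342.
Then 3 years at 8.1%: 1,890.6342 × 1.263214441 ≈ 2,388.2764.

$2,388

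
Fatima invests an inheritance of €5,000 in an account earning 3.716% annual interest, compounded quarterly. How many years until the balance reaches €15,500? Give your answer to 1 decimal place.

We need (1 + 0.00929)^(4t) = 3.1, so 4t = ln 3.1 / ln 1.00929 ≈ 122.3519.
t ≈ 122.3519/4 = 30.5880 years.

30.6 years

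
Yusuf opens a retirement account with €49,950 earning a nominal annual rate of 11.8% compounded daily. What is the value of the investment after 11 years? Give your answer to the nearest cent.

€182,876.81

Growth factor = (1 + 0.118/365)^4015 ≈ 3.6611973236.
A ≈ 49,950 × 3.6611973236 ≈ 182,876.8063.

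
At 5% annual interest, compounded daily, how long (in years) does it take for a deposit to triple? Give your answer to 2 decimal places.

21.97 years

(1 + 0.000136986)^(365t) = 3.
365t = ln 3 / ln(1 + 0.000136986) ≈ 1.0986/0.000136977 ≈ 8020.4190.
t ≈ 21.9738.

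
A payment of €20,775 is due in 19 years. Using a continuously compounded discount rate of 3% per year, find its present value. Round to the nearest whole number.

P = A·e^(−rt) = 20,775·e^(−0.57).
e^(−0.57) ≈ 0.5655254387, so P ≈ 11,748.7910.

€11,749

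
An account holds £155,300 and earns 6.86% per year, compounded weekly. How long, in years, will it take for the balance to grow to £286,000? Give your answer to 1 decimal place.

(1 + 0.00131923)^(52t) = 286,000/155,300 = 1.8416.
52t·ln(1 + 0.00131923) = ln(1.8416); 52t = 0.61063/0.00131836 ≈ 463.1758.
t ≈ 8.9072 years.

8.9 years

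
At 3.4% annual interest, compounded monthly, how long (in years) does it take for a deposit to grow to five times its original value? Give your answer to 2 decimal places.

(1 + 0.00283333)^(12t) = 5.
12t = ln 5 / ln(1 + 0.00283333) ≈ 1.6094/0.00282933 ≈ 568.8412.
t ≈ 47.4034.

47.40 years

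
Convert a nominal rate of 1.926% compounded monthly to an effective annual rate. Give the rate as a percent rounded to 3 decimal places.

1.943%

One year is 12 periods at 0.001605 each: (1 + 0.001605)^12 ≈ 1.019431.
EAR = 1.019431 − 1 ≈ 1.94309%.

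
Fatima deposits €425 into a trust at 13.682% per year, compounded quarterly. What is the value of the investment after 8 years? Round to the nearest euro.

€1,247

Periodic rate = 13.682%/4 = 0.034205; periods = 4·8 = 32.
A = 425·(1 + 0.034205)^32 ≈ 425·2.93367675 ≈ 1,246.8126.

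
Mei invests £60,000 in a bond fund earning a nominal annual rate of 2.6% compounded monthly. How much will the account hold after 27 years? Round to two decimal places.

Periodic rate = 2.6%/12 = 0.00216667; periods = 12·27 = 324.
A = 60,000·(1 + 0.026/12)^324 ≈ 60,000·2.01625251277 ≈ 120,975.1508.

£120,975.15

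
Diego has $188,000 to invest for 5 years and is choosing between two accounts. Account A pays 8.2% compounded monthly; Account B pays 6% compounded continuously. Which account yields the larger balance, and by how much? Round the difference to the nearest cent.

Account A, by $29,113.53

Account A growth factor: (1 + 0.082/12)^60 ≈ 1.50471801578; balance ≈ 282,886.9870.
Account B growth factor: e^(0.06·5) = e^0.3 ≈ 1.34985880758; balance ≈ 253,773.4558.
Account A is larger by 29,113.5311.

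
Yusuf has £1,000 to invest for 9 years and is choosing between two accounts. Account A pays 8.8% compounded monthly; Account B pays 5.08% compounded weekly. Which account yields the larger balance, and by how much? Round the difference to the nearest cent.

Account A, by £622.14

Account A growth factor: (1 + 0.088/12)^108 ≈ 2.201436539; balance ≈ 2,201.4365.
Account B growth factor: (1 + 0.0508/52)^468 ≈ 1.579292277; balance ≈ 1,579.2923.
Account A is larger by 622.1443.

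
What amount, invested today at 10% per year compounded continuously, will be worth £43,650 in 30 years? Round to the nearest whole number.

P = A·e^(−rt) = 43,650·e^(−3).
e^(−3) ≈ 0.049787068368, so P ≈ 2,173.2055.

£2,173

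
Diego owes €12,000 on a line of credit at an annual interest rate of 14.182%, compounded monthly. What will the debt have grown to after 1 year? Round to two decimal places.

€13,816.94

Periodic rate = 14.182%/12 = 0.0118183; periods = 12·1 = 12.
A = 12,000·(1 + 0.14182/12)^12 ≈ 12,000·1.1514114145 ≈ 13,816.9370.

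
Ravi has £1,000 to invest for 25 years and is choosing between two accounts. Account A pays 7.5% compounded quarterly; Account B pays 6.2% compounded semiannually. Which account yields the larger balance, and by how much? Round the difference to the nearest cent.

Account A, by £1,806.73

Account A growth factor: (1 + 0.01875)^100 ≈ 6.408585382; balance ≈ 6,408.5854.
Account B growth factor: (1 + 0.031)^50 ≈ 4.601858537; balance ≈ 4,601.8585.
Account A is larger by 1,806.7268.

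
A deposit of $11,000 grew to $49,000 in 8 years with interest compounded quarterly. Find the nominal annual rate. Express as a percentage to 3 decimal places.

19.117%

(1 + r/4)^32 = 49,000/11,000 = 4.45455.
1 + r/4 = 4.45455^(1/32) ≈ 1.047792, so r/4 ≈ 0.0477921.
r ≈ 4·0.0477921 = 19.11683%.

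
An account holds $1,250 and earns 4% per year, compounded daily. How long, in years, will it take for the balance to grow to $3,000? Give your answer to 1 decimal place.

21.9 years

(1 + 0.000109589)^(365t) = 3,000/1,250 = 2.4.
365t·ln(1 + 0.000109589) = ln(2.4); 365t = 0.87547/0.000109583 ≈ 7989.0900.
t ≈ 21.8879 years.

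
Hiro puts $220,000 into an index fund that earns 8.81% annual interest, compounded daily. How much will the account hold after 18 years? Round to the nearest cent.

Periodic rate = 8.81%/365 = 0.00024137; periods = 365·18 = 6570.
A = 220,000·(1 + 0.0881/365)^6570 ≈ 220,000·4.882262056464 ≈ 1,074,097.6524.

$1,074,097.65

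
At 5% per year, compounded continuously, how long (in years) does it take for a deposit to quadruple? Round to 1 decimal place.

27.7 years

e^(0.05t) = 4, so 0.05t = ln 4 ≈ 1.3863.
t ≈ 1.3863/0.05 ≈ 27.7259.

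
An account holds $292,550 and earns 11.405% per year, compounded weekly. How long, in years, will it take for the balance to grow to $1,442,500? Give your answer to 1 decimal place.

14.0 years

(1 + 0.00219327)^(52t) = 1,442,500/292,550 = 4.9308.
52t·ln(1 + 0.00219327) = ln(4.9308); 52t = 1.5955/0.00219087 ≈ 728.2491.
t ≈ 14.0048 years.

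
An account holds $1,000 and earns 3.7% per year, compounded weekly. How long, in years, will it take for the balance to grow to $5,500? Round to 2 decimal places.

(1 + 0.000711538)^(52t) = 5,500/1,000 = 5.5.
52t·ln(1 + 0.000711538) = ln(5.5); 52t = 1.7047/0.000711285 ≈ 2396.7145.
t ≈ 46.0907 years.

46.09 years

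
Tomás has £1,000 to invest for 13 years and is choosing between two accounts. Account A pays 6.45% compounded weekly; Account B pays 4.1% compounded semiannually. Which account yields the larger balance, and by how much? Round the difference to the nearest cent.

A: (1 + 0.0645/52)^676 ≈ 2.311693559, so 1,000 × 2.311693559 ≈ 2,311.6936.
B: (1 + 0.0205)^26 ≈ 1.694877192, so 1,000 × 1.694877192 ≈ 1,694.8772.
Difference ≈ 616.8164 in favor of A.

Account A, by £616.82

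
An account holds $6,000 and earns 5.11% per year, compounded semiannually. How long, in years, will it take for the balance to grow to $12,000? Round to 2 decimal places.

13.74 years

We need (1 + 0.02555)^(2t) = 2, so 2t = ln 2 / ln 1.02555 ≈ 27.4742.
t ≈ 27.4742/2 = 13.7371 years.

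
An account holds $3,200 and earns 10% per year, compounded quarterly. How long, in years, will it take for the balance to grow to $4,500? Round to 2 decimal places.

3.45 years

(1 + 0.025)^(4t) = 4,500/3,200 = 1.4062.
4t·ln(1 + 0.025) = ln(1.4062); 4t = 0.34093/0.0246926 ≈ 13.8068.
t ≈ 3.4517 years.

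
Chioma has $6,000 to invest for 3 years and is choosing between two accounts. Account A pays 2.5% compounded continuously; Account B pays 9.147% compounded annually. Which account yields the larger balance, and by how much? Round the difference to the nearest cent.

Account A growth factor: e^(0.025·3) = e^0.075 ≈ 1.077884151; balance ≈ 6,467.3049.
Account B growth factor: (1 + 0.09147)^3 ≈ 1.30027559; balance ≈ 7,801.6535.
Account B is larger by 1,334.3486.

Account B, by $1,334.35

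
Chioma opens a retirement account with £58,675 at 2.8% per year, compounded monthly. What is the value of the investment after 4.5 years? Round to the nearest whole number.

Periodic rate = 2.8%/12 = 0.00233333; periods = 12·4.5 = 54.
A = 58,675·(1 + 0.028/12)^54 ≈ 58,675·1.1341156999 ≈ 66,544.2387.

£66,544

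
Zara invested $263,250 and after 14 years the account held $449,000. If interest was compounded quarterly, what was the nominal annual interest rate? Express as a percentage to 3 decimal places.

The 56-period growth factor is 449,000/263,250 = 1.7056.
r/4 = 1.7056^(1/56) − 1 ≈ 0.00957986, so r ≈ 4·0.00957986 = 3.83194%.

3.832%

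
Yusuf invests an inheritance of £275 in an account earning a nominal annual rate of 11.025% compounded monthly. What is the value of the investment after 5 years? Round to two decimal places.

£476.04

Growth factor = (1 + 0.0091875)^60 ≈ 1.73105855.
A ≈ 275 × 1.73105855 ≈ 476.0411.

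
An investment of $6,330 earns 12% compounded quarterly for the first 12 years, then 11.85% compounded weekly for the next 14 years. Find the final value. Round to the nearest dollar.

After 12 years at 12%: 6,330 × 4.13225187926 ≈ 26,157.1544.
Then 14 years at 11.85%: 26,157.1544 × 5.2441468242 ≈ 137,171.9582.

$137,172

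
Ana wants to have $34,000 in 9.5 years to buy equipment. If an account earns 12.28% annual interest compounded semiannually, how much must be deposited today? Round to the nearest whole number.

$10,959

Periodic rate = 12.28%/2 = 0.0614; 19 periods.
P = 34,000/(1 + 0.0614)^19 ≈ 34,000/3.1024342237 ≈ 10,959.1365.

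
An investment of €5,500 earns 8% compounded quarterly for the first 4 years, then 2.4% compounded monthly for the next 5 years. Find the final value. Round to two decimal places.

After 4 years at 8%: 5,500 × 1.372785705 ≈ 7,550.3214.
Then 5 years at 2.4%: 7,550.3214 × 1.12736174 ≈ 8,511.9434.

€8,511.94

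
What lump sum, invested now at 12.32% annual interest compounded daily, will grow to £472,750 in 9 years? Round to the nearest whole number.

Growth factor = (1 + 0.1232/365)^3285 ≈ 3.03015239341.
P = 472,750/3.03015239341 ≈ 156,015.2555.

£156,015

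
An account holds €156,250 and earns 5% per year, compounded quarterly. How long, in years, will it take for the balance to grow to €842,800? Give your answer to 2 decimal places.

(1 + 0.0125)^(4t) = 842,800/156,250 = 5.3939.
4t·ln(1 + 0.0125) = ln(5.3939); 4t = 1.6853/0.0124225 ≈ 135.6627.
t ≈ 33.9157 years.

33.92 years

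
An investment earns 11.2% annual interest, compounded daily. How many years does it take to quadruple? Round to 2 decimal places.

12.38 years

(1 + 0.000306849)^(365t) = 4.
365t = ln 4 / ln(1 + 0.000306849) ≈ 1.3863/0.000306802 ≈ 4518.5274.
t ≈ 12.3795.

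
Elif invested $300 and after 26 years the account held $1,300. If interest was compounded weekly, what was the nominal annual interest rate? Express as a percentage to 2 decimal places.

(1 + r/52)^1352 = 1,300/300 = 4.33333.
1 + r/52 = 4.33333^(1/1352) ≈ 1.001085, so r/52 ≈ 0.00108516.
r ≈ 52·0.00108516 = 5.64282%.

5.64%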